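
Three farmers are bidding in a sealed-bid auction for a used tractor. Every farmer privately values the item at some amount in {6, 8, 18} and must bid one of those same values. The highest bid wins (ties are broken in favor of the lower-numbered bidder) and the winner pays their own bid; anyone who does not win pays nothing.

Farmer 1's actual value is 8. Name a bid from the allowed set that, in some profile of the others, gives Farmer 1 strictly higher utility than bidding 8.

6

Suppose Farmer 2 bids 6 and Farmer 3 bids 6.
Bid 8: wins, pays 8, utility 8 - 8 = 0.
Bid 6: wins, pays 6, utility 8 - 6 = 2.
So bidding 6 beats truth here (2 > 0).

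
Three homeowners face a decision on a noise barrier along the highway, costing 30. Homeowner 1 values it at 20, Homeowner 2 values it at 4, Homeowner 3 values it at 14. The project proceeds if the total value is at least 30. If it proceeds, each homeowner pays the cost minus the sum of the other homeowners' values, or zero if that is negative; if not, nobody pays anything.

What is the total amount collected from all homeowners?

Total value 38 ≥ cost 30, so it is built.
Homeowner 1: others sum to 18; max(0, 30 - 18) = 12.
Homeowner 2: others sum to 34; max(0, 30 - 34) = 0.
Homeowner 3: others sum to 24; max(0, 30 - 24) = 6.
Total collected = 12 + 0 + 6 = 18.

18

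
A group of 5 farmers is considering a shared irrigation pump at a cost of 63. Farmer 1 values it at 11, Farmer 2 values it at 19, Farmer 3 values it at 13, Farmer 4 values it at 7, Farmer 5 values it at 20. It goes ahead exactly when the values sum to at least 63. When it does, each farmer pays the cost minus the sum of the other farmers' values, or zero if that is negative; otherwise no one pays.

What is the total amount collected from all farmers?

35

Total value 70 ≥ cost 63, so it is built.
Farmer 1: others sum to 59; max(0, 63 - 59) = 4.
Farmer 2: others sum to 51; max(0, 63 - 51) = 12.
Farmer 3: others sum to 57; max(0, 63 - 57) = 6.
Farmer 4: others sum to 63; max(0, 63 - 63) = 0.
Farmer 5: others sum to 50; max(0, 63 - 50) = 13.
Total collected = 4 + 12 + 6 + 0 + 13 = 35.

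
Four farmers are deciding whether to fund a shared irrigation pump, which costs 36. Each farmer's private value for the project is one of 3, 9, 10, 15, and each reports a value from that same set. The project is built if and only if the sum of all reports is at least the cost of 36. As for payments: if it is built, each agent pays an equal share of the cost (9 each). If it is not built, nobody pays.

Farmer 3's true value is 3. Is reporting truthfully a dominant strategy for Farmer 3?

Check each profile of the others' reports and compare truth against every alternative report.
Others report (3, 9, 15): truth gives 0, best alternative gives -6.
Others report (3, 10, 15): truth gives 0, best alternative gives -6.
Others report (3, 15, 9): truth gives 0, best alternative gives -6.
Others report (3, 15, 10): truth gives 0, best alternative gives -6.
Others report (9, 3, 15): truth gives 0, best alternative gives -6.
Others report (9, 9, 9): truth gives 0, best alternative gives -6.
(Remaining 58 profiles checked similarly; truth is weakly best in each.)
In every case the truthful report is at least as good as any alternative, so it is a dominant strategy.

Yes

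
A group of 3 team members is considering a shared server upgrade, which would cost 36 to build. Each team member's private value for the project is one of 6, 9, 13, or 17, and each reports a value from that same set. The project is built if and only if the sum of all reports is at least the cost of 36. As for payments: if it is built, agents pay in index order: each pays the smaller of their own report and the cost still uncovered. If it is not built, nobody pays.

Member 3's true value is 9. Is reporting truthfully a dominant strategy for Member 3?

Yes

Check each profile of the others' reports and compare truth against every alternative report.
Others report (17, 17): truth gives 7, best alternative gives 7.
Others report (13, 17): truth gives 3, best alternative gives 3.
Others report (17, 13): truth gives 3, best alternative gives 3.
Others report (6, 6): truth gives 0, best alternative gives 0.
Others report (6, 9): truth gives 0, best alternative gives 0.
Others report (6, 13): truth gives 0, best alternative gives 0.
(Remaining 10 profiles checked similarly; truth is weakly best in each.)
In every case the truthful report is at least as good as any alternative, so it is a dominant strategy.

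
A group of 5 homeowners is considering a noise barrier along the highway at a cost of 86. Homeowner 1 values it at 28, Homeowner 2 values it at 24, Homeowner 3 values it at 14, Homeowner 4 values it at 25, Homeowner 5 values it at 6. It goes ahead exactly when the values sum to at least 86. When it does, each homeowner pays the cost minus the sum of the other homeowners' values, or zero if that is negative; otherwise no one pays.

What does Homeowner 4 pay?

Total value 97 ≥ cost 86, so the project is built.
The other homeowners' values sum to 72.
Cost minus that sum is 86 - 72 = 14.

14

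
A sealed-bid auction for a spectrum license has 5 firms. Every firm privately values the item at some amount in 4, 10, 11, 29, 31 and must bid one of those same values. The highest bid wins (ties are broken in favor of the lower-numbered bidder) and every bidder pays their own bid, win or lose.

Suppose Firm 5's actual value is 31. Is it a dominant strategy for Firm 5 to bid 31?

Consider the case where Firm 1 bids 4, Firm 2 bids 4, Firm 3 bids 4 and Firm 4 bids 4.
Truthful bid 31: wins, pays 31, utility 31 - 31 = 0.
Bid 10 instead: wins, pays 10, utility 31 - 10 = 21.
Since 21 > 0, bidding 10 is strictly better here, so truthful bidding is not dominant.

No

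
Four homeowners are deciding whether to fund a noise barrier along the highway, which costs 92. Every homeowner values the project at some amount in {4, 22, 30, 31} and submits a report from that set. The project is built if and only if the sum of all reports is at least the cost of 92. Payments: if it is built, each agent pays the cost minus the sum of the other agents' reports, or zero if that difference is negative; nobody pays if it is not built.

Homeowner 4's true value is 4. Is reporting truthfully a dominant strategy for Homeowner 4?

Check each profile of the others' reports and compare truth against every alternative report.
Others report (22, 22, 30): truth gives 0, best alternative gives -14.
Others report (22, 30, 22): truth gives 0, best alternative gives -14.
Others report (30, 22, 22): truth gives 0, best alternative gives -14.
Others report (22, 22, 31): truth gives 0, best alternative gives -13.
Others report (22, 31, 22): truth gives 0, best alternative gives -13.
Others report (31, 22, 22): truth gives 0, best alternative gives -13.
(Remaining 58 profiles checked similarly; truth is weakly best in each.)
In every case the truthful report is at least as good as any alternative, so it is a dominant strategy.

Yes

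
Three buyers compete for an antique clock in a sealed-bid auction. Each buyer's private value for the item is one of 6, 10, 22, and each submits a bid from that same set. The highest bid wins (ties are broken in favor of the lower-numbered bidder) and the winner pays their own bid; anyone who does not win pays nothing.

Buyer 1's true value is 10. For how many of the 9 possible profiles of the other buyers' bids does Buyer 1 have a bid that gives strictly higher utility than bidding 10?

Others bid (6, 6): truth gives 0; bid 6 gives 4 > 0. Violating.
Others bid (6, 10): truth gives 0; no alternative beats it.
Others bid (6, 22): truth gives 0; no alternative beats it.
(Checking all 9 profiles: 1 has a profitable deviation, 8 do not.)

1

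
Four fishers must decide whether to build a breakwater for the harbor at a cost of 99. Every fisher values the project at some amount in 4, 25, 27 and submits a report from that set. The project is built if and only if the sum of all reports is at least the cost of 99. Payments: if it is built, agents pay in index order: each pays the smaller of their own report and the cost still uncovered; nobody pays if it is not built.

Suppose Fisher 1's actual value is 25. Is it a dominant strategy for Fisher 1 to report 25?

Check each profile of the others' reports and compare truth against every alternative report.
Others report (4, 4, 4): truth gives 0, best alternative gives 0.
Others report (4, 4, 25): truth gives 0, best alternative gives 0.
Others report (4, 4, 27): truth gives 0, best alternative gives 0.
Others report (4, 25, 4): truth gives 0, best alternative gives 0.
Others report (4, 25, 25): truth gives 0, best alternative gives 0.
Others report (4, 25, 27): truth gives 0, best alternative gives 0.
(Remaining 21 profiles checked similarly; truth is weakly best in each.)
In every case the truthful report is at least as good as any alternative, so it is a dominant strategy.

Yes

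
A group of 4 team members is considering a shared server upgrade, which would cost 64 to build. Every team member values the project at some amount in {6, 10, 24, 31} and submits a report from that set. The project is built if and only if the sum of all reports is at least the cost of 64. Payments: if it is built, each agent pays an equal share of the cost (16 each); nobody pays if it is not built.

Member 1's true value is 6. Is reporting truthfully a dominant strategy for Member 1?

Check each profile of the others' reports and compare truth against every alternative report.
Others report (6, 24, 24): truth gives 0, best alternative gives -10.
Others report (24, 6, 24): truth gives 0, best alternative gives -10.
Others report (24, 24, 6): truth gives 0, best alternative gives -10.
Others report (6, 24, 31): truth gives -10, best alternative gives -10.
Others report (6, 31, 24): truth gives -10, best alternative gives -10.
Others report (6, 31, 31): truth gives -10, best alternative gives -10.
(Remaining 58 profiles checked similarly; truth is weakly best in each.)
In every case the truthful report is at least as good as any alternative, so it is a dominant strategy.

Yes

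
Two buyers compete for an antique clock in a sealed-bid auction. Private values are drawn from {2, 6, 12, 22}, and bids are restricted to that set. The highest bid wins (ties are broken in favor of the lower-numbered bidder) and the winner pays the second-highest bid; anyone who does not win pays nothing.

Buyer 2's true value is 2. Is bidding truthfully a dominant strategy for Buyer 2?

Yes

Check each profile of the others' bids and compare truth against every alternative bid.
Others bid (2): truth gives 0, best alternative gives 0.
Others bid (6): truth gives 0, best alternative gives 0.
Others bid (12): truth gives 0, best alternative gives 0.
Others bid (22): truth gives 0, best alternative gives 0.
In every case the truthful bid is at least as good as any alternative, so it is a dominant strategy.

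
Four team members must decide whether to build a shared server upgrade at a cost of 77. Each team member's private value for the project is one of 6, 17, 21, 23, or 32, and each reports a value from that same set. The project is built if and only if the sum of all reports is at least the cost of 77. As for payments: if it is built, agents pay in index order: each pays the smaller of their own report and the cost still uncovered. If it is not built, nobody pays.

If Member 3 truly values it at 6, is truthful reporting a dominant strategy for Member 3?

Check each profile of the others' reports and compare truth against every alternative report.
Others report (6, 23, 32): truth gives 0, best alternative gives -11.
Others report (6, 32, 23): truth gives 0, best alternative gives -11.
Others report (6, 32, 32): truth gives 0, best alternative gives -11.
Others report (17, 17, 32): truth gives 0, best alternative gives -11.
Others report (17, 21, 23): truth gives 0, best alternative gives -11.
Others report (17, 21, 32): truth gives 0, best alternative gives -11.
(Remaining 119 profiles checked similarly; truth is weakly best in each.)
In every case the truthful report is at least as good as any alternative, so it is a dominant strategy.

Yes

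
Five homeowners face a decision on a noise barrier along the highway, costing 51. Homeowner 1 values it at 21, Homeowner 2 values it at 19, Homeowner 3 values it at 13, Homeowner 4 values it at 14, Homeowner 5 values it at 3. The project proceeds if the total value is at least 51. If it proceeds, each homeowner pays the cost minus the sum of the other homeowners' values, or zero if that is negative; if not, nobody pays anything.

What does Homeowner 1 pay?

2

Total value 70 ≥ cost 51, so the project is built.
The other homeowners' values sum to 49.
Cost minus that sum is 51 - 49 = 2.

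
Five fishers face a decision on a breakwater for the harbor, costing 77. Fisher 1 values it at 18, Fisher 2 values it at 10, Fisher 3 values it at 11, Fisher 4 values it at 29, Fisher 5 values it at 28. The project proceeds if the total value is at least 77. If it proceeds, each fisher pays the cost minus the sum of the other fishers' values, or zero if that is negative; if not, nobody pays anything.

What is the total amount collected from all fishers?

Total value 96 ≥ cost 77, so it is built.
Fisher 1: others sum to 78; max(0, 77 - 78) = 0.
Fisher 2: others sum to 86; max(0, 77 - 86) = 0.
Fisher 3: others sum to 85; max(0, 77 - 85) = 0.
Fisher 4: others sum to 67; max(0, 77 - 67) = 10.
Fisher 5: others sum to 68; max(0, 77 - 68) = 9.
Total collected = 0 + 0 + 0 + 10 + 9 = 19.

19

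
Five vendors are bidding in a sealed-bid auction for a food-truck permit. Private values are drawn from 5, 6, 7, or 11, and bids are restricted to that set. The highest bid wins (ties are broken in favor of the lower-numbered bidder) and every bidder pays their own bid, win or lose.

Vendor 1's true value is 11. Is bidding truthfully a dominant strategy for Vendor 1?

No

Consider the case where Vendor 2 bids 5, Vendor 3 bids 5, Vendor 4 bids 5 and Vendor 5 bids 5.
Truthful bid 11: wins, pays 11, utility 11 - 11 = 0.
Bid 5 instead: wins, pays 5, utility 11 - 5 = 6.
Since 6 > 0, bidding 5 is strictly better here, so truthful bidding is not dominant.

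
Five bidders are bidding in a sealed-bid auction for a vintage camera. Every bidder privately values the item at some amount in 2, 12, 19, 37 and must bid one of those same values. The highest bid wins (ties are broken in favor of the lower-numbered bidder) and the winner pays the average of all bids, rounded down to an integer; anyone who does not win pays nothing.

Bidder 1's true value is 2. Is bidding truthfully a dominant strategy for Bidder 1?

Yes

Check each profile of the others' bids and compare truth against every alternative bid.
Others bid (12, 12, 12, 12): truth gives 0, best alternative gives -10.
Others bid (2, 12, 12, 12): truth gives 0, best alternative gives -8.
Others bid (12, 2, 12, 12): truth gives 0, best alternative gives -8.
Others bid (12, 12, 2, 12): truth gives 0, best alternative gives -8.
Others bid (12, 12, 12, 2): truth gives 0, best alternative gives -8.
Others bid (2, 2, 12, 12): truth gives 0, best alternative gives -6.
(Remaining 250 profiles checked similarly; truth is weakly best in each.)
In every case the truthful bid is at least as good as any alternative, so it is a dominant strategy.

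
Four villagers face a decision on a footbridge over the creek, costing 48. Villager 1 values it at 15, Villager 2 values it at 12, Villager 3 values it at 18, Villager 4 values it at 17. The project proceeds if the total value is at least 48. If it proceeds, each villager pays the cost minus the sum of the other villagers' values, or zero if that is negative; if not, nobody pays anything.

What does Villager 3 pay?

4

Total value 62 ≥ cost 48, so the project is built.
The other villagers' values sum to 44.
Cost minus that sum is 48 - 44 = 4.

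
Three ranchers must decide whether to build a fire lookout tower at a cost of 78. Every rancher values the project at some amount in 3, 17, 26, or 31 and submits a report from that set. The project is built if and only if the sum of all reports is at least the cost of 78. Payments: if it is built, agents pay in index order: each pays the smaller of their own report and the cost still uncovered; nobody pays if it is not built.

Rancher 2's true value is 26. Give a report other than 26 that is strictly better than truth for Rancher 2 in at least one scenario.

17

Suppose Rancher 1 reports 31 and Rancher 3 reports 31.
Report 26: project built, pays 26, utility 26 - 26 = 0.
Report 17: project built, pays 17, utility 26 - 17 = 9.
So reporting 17 beats truth here (9 > 0).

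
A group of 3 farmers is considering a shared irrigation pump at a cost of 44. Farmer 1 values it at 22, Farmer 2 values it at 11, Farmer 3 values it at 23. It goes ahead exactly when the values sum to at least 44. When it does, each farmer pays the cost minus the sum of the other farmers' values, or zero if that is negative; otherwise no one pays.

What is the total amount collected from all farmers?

21

Total value 56 ≥ cost 44, so it is built.
Farmer 1: others sum to 34; max(0, 44 - 34) = 10.
Farmer 2: others sum to 45; max(0, 44 - 45) = 0.
Farmer 3: others sum to 33; max(0, 44 - 33) = 11.
Total collected = 10 + 0 + 11 = 21.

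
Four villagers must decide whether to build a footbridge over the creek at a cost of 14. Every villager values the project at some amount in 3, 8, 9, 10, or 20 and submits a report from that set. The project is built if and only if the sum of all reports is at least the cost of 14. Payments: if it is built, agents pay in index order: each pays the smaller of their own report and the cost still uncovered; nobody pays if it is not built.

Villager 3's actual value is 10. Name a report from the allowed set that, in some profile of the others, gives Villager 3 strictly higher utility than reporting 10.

3

Suppose Villager 1 reports 3, Villager 2 reports 3 and Villager 4 reports 8.
Report 10: project built, pays 8, utility 10 - 8 = 2.
Report 3: project built, pays 3, utility 10 - 3 = 7.
So reporting 3 beats truth here (7 > 2).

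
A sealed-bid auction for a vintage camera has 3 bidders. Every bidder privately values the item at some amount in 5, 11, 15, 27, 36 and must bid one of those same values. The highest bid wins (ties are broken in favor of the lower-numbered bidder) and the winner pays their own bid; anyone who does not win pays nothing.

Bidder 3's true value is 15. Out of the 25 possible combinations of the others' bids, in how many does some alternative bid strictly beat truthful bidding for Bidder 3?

1

Others bid (5, 5): truth gives 0; bid 11 gives 4 > 0. Violating.
Others bid (5, 11): truth gives 0; no alternative beats it.
Others bid (5, 15): truth gives 0; no alternative beats it.
(Checking all 25 profiles: 1 has a profitable deviation, 24 do not.)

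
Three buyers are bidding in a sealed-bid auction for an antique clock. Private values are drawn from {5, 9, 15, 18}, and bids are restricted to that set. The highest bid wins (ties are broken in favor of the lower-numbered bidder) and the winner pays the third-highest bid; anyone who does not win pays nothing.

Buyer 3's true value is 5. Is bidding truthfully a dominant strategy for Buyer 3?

Yes

Check each profile of the others' bids and compare truth against every alternative bid.
Others bid (5, 5): truth gives 0, best alternative gives 0.
Others bid (5, 9): truth gives 0, best alternative gives 0.
Others bid (5, 15): truth gives 0, best alternative gives 0.
Others bid (5, 18): truth gives 0, best alternative gives 0.
Others bid (9, 5): truth gives 0, best alternative gives 0.
Others bid (9, 9): truth gives 0, best alternative gives 0.
(Remaining 10 profiles checked similarly; truth is weakly best in each.)
In every case the truthful bid is at least as good as any alternative, so it is a dominant strategy.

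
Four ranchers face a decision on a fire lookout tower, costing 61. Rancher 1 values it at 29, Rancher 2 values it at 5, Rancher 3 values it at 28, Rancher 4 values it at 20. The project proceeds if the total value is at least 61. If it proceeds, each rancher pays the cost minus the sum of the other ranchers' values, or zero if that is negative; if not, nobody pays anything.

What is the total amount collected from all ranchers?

Total value 82 ≥ cost 61, so it is built.
Rancher 1: others sum to 53; max(0, 61 - 53) = 8.
Rancher 2: others sum to 77; max(0, 61 - 77) = 0.
Rancher 3: others sum to 54; max(0, 61 - 54) = 7.
Rancher 4: others sum to 62; max(0, 61 - 62) = 0.
Total collected = 8 + 0 + 7 + 0 = 15.

15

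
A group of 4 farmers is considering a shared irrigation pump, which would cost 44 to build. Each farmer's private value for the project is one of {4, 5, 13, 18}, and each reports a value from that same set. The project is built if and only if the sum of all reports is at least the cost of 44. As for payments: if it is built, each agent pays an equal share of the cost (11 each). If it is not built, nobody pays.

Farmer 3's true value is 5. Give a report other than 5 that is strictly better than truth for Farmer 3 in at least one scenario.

4

Suppose Farmer 1 reports 13, Farmer 2 reports 13 and Farmer 4 reports 13.
Report 5: project built, pays 11, utility 5 - 11 = -6.
Report 4: project not built, utility 0.
So reporting 4 beats truth here (0 > -6).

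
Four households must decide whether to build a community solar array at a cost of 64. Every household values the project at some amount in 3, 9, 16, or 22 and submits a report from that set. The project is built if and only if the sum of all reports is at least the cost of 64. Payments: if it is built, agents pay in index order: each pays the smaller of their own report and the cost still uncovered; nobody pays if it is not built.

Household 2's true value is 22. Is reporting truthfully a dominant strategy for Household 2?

No

Consider the case where Household 1 reports 9, Household 3 reports 22 and Household 4 reports 22.
Truthful report 22: project built, pays 22, utility 22 - 22 = 0.
Report 16 instead: project built, pays 16, utility 22 - 16 = 6.
Since 6 > 0, reporting 16 is strictly better here, so truthful reporting is not dominant.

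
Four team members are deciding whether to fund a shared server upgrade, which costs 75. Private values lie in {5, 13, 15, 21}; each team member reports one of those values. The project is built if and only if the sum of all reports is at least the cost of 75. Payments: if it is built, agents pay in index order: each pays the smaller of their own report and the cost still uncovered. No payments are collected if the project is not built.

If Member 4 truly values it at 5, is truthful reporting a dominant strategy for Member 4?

Yes

Check each profile of the others' reports and compare truth against every alternative report.
Others report (21, 21, 21): truth gives 0, best alternative gives -7.
Others report (5, 5, 5): truth gives 0, best alternative gives 0.
Others report (5, 5, 13): truth gives 0, best alternative gives 0.
Others report (5, 5, 15): truth gives 0, best alternative gives 0.
Others report (5, 5, 21): truth gives 0, best alternative gives 0.
Others report (5, 13, 5): truth gives 0, best alternative gives 0.
(Remaining 58 profiles checked similarly; truth is weakly best in each.)
In every case the truthful report is at least as good as any alternative, so it is a dominant strategy.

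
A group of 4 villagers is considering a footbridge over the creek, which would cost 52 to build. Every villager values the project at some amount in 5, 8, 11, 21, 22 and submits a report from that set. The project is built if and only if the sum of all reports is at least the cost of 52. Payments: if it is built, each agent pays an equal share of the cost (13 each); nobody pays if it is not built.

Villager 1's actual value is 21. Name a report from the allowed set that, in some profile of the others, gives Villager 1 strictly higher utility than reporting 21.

22

Suppose Villager 2 reports 8, Villager 3 reports 11 and Villager 4 reports 11.
Report 21: project not built, utility 0.
Report 22: project built, pays 13, utility 21 - 13 = 8.
So reporting 22 beats truth here (8 > 0).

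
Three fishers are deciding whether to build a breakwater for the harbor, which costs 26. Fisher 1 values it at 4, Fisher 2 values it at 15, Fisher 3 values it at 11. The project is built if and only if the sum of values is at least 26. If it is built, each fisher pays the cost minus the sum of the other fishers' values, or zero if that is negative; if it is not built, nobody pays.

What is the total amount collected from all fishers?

18

Total value 30 ≥ cost 26, so it is built.
Fisher 1: others sum to 26; max(0, 26 - 26) = 0.
Fisher 2: others sum to 15; max(0, 26 - 15) = 11.
Fisher 3: others sum to 19; max(0, 26 - 19) = 7.
Total collected = 0 + 11 + 7 = 18.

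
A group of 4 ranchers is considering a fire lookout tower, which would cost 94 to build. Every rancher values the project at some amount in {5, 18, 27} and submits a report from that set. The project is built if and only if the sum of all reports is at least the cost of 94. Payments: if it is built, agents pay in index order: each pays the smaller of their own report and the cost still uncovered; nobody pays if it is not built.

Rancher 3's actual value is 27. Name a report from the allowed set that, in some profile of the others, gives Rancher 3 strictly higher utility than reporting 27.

18

Suppose Rancher 1 reports 27, Rancher 2 reports 27 and Rancher 4 reports 27.
Report 27: project built, pays 27, utility 27 - 27 = 0.
Report 18: project built, pays 18, utility 27 - 18 = 9.
So reporting 18 beats truth here (9 > 0).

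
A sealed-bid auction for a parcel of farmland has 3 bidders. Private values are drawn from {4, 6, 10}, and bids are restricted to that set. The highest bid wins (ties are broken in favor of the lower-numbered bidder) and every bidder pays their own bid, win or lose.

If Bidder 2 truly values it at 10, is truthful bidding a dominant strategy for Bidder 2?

No

Consider the case where Bidder 1 bids 4 and Bidder 3 bids 4.
Truthful bid 10: wins, pays 10, utility 10 - 10 = 0.
Bid 6 instead: wins, pays 6, utility 10 - 6 = 4.
Since 4 > 0, bidding 6 is strictly better here, so truthful bidding is not dominant.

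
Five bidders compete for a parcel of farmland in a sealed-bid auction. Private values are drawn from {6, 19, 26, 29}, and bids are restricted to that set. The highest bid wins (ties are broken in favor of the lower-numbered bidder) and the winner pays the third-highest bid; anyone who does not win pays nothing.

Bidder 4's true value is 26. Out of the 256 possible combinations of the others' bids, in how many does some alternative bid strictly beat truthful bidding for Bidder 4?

32

Others bid (6, 6, 6, 29): truth gives 0; bid 29 gives 20 > 0. Violating.
Others bid (6, 6, 19, 29): truth gives 0; bid 29 gives 7 > 0. Violating.
Others bid (6, 6, 26, 6): truth gives 0; bid 29 gives 20 > 0. Violating.
Others bid (6, 6, 26, 19): truth gives 0; bid 29 gives 7 > 0. Violating.
Others bid (6, 6, 6, 6): truth gives 20; no alternative beats it.
Others bid (6, 6, 6, 19): truth gives 20; no alternative beats it.
(Checking all 256 profiles: 32 have a profitable deviation, 224 do not.)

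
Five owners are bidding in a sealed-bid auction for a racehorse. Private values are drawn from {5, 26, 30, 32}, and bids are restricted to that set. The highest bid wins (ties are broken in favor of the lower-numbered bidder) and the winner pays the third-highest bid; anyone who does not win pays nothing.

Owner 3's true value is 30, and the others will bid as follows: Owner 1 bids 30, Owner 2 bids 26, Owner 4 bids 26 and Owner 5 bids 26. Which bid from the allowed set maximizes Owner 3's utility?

Bid 5: loses, pays 0, utility 0.
Bid 26: loses, pays 0, utility 0.
Bid 30: loses, pays 0, utility 0.
Bid 32: wins, pays 26, utility 30 - 26 = 4.
The best choice is 32 with utility 4.

32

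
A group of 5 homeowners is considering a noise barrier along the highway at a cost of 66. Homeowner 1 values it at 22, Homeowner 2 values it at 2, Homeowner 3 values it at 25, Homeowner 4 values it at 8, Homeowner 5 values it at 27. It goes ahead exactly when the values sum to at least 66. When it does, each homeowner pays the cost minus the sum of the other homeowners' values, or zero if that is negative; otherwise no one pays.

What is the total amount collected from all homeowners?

20

Total value 84 ≥ cost 66, so it is built.
Homeowner 1: others sum to 62; max(0, 66 - 62) = 4.
Homeowner 2: others sum to 82; max(0, 66 - 82) = 0.
Homeowner 3: others sum to 59; max(0, 66 - 59) = 7.
Homeowner 4: others sum to 76; max(0, 66 - 76) = 0.
Homeowner 5: others sum to 57; max(0, 66 - 57) = 9.
Total collected = 4 + 0 + 7 + 0 + 9 = 20.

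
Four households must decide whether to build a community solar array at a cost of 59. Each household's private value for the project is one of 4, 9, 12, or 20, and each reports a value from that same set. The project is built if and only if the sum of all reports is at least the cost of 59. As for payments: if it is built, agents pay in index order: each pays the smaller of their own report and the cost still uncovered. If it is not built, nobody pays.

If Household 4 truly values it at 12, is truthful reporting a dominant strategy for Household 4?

Yes

Check each profile of the others' reports and compare truth against every alternative report.
Others report (20, 20, 20): truth gives 12, best alternative gives 12.
Others report (12, 20, 20): truth gives 5, best alternative gives 5.
Others report (20, 12, 20): truth gives 5, best alternative gives 5.
Others report (20, 20, 12): truth gives 5, best alternative gives 5.
Others report (9, 20, 20): truth gives 2, best alternative gives 2.
Others report (20, 9, 20): truth gives 2, best alternative gives 2.
(Remaining 58 profiles checked similarly; truth is weakly best in each.)
In every case the truthful report is at least as good as any alternative, so it is a dominant strategy.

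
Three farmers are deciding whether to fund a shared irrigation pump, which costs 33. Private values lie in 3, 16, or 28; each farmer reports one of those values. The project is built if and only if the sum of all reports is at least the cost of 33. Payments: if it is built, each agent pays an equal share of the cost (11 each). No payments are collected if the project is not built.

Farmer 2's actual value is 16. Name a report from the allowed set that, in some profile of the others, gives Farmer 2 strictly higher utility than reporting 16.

28

Suppose Farmer 1 reports 3 and Farmer 3 reports 3.
Report 16: project not built, utility 0.
Report 28: project built, pays 11, utility 16 - 11 = 5.
So reporting 28 beats truth here (5 > 0).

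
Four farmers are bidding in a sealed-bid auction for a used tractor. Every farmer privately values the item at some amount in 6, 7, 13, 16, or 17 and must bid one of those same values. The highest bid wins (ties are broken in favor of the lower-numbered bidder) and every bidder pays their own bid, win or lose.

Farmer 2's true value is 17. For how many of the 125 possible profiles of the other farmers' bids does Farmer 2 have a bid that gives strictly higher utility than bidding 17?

Others bid (6, 6, 6): truth gives 0; bid 7 gives 10 > 0. Violating.
Others bid (6, 6, 7): truth gives 0; bid 7 gives 10 > 0. Violating.
Others bid (6, 6, 13): truth gives 0; bid 13 gives 4 > 0. Violating.
Others bid (6, 6, 16): truth gives 0; bid 16 gives 1 > 0. Violating.
Others bid (6, 6, 17): truth gives 0; no alternative beats it.
Others bid (6, 7, 17): truth gives 0; no alternative beats it.
(Checking all 125 profiles: 73 have a profitable deviation, 52 do not.)

73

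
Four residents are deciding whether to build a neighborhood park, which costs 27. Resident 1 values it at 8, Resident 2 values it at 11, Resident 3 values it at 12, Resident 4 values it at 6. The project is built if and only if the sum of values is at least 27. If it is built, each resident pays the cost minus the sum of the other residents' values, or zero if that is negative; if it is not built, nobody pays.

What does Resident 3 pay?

2

Total value 37 ≥ cost 27, so the project is built.
The other residents' values sum to 25.
Cost minus that sum is 27 - 25 = 2.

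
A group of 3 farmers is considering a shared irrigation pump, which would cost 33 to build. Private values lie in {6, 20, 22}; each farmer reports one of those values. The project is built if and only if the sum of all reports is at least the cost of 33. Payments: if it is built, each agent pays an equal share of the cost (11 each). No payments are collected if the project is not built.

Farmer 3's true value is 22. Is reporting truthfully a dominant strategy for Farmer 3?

Yes

Check each profile of the others' reports and compare truth against every alternative report.
Others report (6, 6): truth gives 11, best alternative gives 0.
Others report (6, 20): truth gives 11, best alternative gives 11.
Others report (6, 22): truth gives 11, best alternative gives 11.
Others report (20, 6): truth gives 11, best alternative gives 11.
Others report (20, 20): truth gives 11, best alternative gives 11.
Others report (20, 22): truth gives 11, best alternative gives 11.
(Remaining 3 profiles checked similarly; truth is weakly best in each.)
In every case the truthful report is at least as good as any alternative, so it is a dominant strategy.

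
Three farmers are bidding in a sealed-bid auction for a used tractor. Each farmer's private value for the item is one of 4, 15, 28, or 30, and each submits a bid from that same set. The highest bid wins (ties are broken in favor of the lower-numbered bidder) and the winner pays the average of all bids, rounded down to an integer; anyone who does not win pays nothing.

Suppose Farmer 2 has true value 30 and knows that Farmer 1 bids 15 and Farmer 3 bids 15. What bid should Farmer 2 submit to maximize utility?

Bid 4: loses, pays 0, utility 0.
Bid 15: loses, pays 0, utility 0.
Bid 28: wins, pays 19, utility 30 - 19 = 11.
Bid 30: wins, pays 20, utility 30 - 20 = 10.
The best choice is 28 with utility 11.

28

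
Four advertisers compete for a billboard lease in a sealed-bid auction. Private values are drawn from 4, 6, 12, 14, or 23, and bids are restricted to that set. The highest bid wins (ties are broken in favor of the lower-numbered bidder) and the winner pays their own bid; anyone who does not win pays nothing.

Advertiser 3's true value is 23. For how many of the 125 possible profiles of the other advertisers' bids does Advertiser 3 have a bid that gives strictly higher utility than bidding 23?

36

Others bid (4, 4, 4): truth gives 0; bid 6 gives 17 > 0. Violating.
Others bid (4, 4, 6): truth gives 0; bid 6 gives 17 > 0. Violating.
Others bid (4, 4, 12): truth gives 0; bid 12 gives 11 > 0. Violating.
Others bid (4, 4, 14): truth gives 0; bid 14 gives 9 > 0. Violating.
Others bid (4, 4, 23): truth gives 0; no alternative beats it.
Others bid (4, 6, 23): truth gives 0; no alternative beats it.
(Checking all 125 profiles: 36 have a profitable deviation, 89 do not.)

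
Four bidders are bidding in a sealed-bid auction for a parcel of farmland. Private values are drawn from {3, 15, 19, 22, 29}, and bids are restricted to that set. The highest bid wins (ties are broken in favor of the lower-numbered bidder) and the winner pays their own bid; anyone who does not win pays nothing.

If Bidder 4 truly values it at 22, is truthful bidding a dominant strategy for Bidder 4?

No

Consider the case where Bidder 1 bids 3, Bidder 2 bids 3 and Bidder 3 bids 3.
Truthful bid 22: wins, pays 22, utility 22 - 22 = 0.
Bid 15 instead: wins, pays 15, utility 22 - 15 = 7.
Since 7 > 0, bidding 15 is strictly better here, so truthful bidding is not dominant.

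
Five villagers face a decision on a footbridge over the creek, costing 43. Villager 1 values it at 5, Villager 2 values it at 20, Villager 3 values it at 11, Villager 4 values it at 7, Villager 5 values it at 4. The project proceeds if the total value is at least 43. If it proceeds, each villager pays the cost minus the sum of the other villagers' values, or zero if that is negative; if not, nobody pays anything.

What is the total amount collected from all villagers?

Total value 47 ≥ cost 43, so it is built.
Villager 1: others sum to 42; max(0, 43 - 42) = 1.
Villager 2: others sum to 27; max(0, 43 - 27) = 16.
Villager 3: others sum to 36; max(0, 43 - 36) = 7.
Villager 4: others sum to 40; max(0, 43 - 40) = 3.
Villager 5: others sum to 43; max(0, 43 - 43) = 0.
Total collected = 1 + 16 + 7 + 3 + 0 = 27.

27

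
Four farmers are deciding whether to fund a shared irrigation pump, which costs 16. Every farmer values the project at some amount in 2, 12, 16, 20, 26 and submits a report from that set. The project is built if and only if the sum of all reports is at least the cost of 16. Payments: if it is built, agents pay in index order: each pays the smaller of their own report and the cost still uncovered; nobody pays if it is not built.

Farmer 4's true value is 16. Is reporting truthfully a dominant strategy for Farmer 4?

Yes

Check each profile of the others' reports and compare truth against every alternative report.
Others report (2, 2, 12): truth gives 16, best alternative gives 16.
Others report (2, 2, 16): truth gives 16, best alternative gives 16.
Others report (2, 2, 20): truth gives 16, best alternative gives 16.
Others report (2, 2, 26): truth gives 16, best alternative gives 16.
Others report (2, 12, 2): truth gives 16, best alternative gives 16.
Others report (2, 12, 12): truth gives 16, best alternative gives 16.
(Remaining 119 profiles checked similarly; truth is weakly best in each.)
In every case the truthful report is at least as good as any alternative, so it is a dominant strategy.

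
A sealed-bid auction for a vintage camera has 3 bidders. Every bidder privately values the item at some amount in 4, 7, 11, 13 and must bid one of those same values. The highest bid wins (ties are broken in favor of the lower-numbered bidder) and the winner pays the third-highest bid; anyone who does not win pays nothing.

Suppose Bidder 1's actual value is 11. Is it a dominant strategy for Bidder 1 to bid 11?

No

Consider the case where Bidder 2 bids 4 and Bidder 3 bids 13.
Truthful bid 11: loses, pays 0, utility 0.
Bid 13 instead: wins, pays 4, utility 11 - 4 = 7.
Since 7 > 0, bidding 13 is strictly better here, so truthful bidding is not dominant.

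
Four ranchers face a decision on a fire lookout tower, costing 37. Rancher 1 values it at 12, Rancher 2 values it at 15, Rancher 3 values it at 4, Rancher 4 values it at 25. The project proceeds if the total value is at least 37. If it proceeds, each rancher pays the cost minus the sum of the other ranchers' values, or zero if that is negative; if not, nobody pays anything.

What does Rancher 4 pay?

Total value 56 ≥ cost 37, so the project is built.
The other ranchers' values sum to 31.
Cost minus that sum is 37 - 31 = 6.

6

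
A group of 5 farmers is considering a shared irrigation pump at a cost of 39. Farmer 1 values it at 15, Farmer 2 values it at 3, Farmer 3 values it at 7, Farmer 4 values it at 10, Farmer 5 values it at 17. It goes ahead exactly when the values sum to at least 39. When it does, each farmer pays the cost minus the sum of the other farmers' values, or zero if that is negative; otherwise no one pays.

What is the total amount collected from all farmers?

Total value 52 ≥ cost 39, so it is built.
Farmer 1: others sum to 37; max(0, 39 - 37) = 2.
Farmer 2: others sum to 49; max(0, 39 - 49) = 0.
Farmer 3: others sum to 45; max(0, 39 - 45) = 0.
Farmer 4: others sum to 42; max(0, 39 - 42) = 0.
Farmer 5: others sum to 35; max(0, 39 - 35) = 4.
Total collected = 2 + 0 + 0 + 0 + 4 = 6.

6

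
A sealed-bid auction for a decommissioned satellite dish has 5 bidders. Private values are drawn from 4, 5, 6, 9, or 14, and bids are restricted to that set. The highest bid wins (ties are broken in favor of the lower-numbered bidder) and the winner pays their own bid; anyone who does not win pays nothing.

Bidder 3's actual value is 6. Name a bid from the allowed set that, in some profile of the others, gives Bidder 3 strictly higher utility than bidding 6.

Suppose Bidder 1 bids 4, Bidder 2 bids 4, Bidder 4 bids 4 and Bidder 5 bids 4.
Bid 6: wins, pays 6, utility 6 - 6 = 0.
Bid 5: wins, pays 5, utility 6 - 5 = 1.
So bidding 5 beats truth here (1 > 0).

5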